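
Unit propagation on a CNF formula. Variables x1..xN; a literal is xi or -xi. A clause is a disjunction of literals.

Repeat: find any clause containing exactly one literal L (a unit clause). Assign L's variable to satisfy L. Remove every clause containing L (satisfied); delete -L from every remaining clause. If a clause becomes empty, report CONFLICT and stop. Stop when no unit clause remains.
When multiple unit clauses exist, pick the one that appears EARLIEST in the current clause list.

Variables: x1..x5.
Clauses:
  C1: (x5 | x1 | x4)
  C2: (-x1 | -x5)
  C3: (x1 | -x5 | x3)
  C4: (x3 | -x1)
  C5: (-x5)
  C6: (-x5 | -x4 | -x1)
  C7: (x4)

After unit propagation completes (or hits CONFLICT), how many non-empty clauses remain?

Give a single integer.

unit clause [-5] forces x5=F; simplify:
  drop 5 from [5, 1, 4] -> [1, 4]
  satisfied 4 clause(s); 3 remain; assigned so far: [5]
unit clause [4] forces x4=T; simplify:
  satisfied 2 clause(s); 1 remain; assigned so far: [4, 5]

Answer: 1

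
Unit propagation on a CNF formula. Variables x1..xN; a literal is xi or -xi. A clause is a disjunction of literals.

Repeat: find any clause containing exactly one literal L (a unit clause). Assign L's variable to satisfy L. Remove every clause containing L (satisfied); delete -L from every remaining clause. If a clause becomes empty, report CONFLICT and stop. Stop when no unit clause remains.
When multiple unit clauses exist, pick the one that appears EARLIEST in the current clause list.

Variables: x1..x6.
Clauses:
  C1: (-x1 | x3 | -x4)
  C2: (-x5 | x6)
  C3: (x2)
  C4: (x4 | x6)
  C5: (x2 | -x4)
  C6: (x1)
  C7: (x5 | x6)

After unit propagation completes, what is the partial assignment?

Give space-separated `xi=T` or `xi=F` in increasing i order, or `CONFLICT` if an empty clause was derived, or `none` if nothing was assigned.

unit clause [2] forces x2=T; simplify:
  satisfied 2 clause(s); 5 remain; assigned so far: [2]
unit clause [1] forces x1=T; simplify:
  drop -1 from [-1, 3, -4] -> [3, -4]
  satisfied 1 clause(s); 4 remain; assigned so far: [1, 2]

Answer: x1=T x2=T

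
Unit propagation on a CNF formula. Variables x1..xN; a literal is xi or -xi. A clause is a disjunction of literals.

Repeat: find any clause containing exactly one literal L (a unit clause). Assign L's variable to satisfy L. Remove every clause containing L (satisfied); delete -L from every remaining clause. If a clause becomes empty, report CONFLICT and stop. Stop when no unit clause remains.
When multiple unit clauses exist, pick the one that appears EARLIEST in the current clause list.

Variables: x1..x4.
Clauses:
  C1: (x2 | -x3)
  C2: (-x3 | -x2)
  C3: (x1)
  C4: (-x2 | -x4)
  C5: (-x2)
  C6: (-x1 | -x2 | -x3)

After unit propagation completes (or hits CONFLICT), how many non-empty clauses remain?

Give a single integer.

Answer: 0

Derivation:
unit clause [1] forces x1=T; simplify:
  drop -1 from [-1, -2, -3] -> [-2, -3]
  satisfied 1 clause(s); 5 remain; assigned so far: [1]
unit clause [-2] forces x2=F; simplify:
  drop 2 from [2, -3] -> [-3]
  satisfied 4 clause(s); 1 remain; assigned so far: [1, 2]
unit clause [-3] forces x3=F; simplify:
  satisfied 1 clause(s); 0 remain; assigned so far: [1, 2, 3]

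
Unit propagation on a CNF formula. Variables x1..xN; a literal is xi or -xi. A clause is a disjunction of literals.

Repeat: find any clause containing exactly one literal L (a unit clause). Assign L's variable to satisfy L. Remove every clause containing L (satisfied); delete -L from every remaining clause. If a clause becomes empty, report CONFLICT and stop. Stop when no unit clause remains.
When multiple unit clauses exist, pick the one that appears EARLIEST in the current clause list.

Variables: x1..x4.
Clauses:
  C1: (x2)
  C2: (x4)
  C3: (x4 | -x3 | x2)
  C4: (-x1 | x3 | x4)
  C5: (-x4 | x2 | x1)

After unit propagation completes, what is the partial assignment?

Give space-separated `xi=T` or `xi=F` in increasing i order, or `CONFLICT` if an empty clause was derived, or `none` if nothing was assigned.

Answer: x2=T x4=T

Derivation:
unit clause [2] forces x2=T; simplify:
  satisfied 3 clause(s); 2 remain; assigned so far: [2]
unit clause [4] forces x4=T; simplify:
  satisfied 2 clause(s); 0 remain; assigned so far: [2, 4]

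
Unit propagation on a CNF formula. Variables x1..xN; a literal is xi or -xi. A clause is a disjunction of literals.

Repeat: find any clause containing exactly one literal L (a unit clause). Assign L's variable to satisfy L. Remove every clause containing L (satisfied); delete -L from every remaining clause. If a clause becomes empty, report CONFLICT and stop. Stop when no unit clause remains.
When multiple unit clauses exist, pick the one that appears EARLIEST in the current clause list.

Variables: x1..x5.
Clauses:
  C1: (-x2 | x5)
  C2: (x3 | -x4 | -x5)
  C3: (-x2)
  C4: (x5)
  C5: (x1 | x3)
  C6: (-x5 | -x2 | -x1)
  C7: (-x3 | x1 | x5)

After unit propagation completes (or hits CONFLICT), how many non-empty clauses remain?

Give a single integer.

Answer: 2

Derivation:
unit clause [-2] forces x2=F; simplify:
  satisfied 3 clause(s); 4 remain; assigned so far: [2]
unit clause [5] forces x5=T; simplify:
  drop -5 from [3, -4, -5] -> [3, -4]
  satisfied 2 clause(s); 2 remain; assigned so far: [2, 5]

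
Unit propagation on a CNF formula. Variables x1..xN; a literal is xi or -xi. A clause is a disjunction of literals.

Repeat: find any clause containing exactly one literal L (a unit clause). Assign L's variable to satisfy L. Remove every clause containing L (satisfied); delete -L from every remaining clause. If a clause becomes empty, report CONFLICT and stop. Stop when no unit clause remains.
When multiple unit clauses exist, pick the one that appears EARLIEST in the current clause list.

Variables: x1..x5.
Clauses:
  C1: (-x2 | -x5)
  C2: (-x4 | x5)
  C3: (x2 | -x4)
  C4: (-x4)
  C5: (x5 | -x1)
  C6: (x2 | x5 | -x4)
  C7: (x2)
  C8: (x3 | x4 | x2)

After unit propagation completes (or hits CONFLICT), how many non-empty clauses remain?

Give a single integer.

unit clause [-4] forces x4=F; simplify:
  drop 4 from [3, 4, 2] -> [3, 2]
  satisfied 4 clause(s); 4 remain; assigned so far: [4]
unit clause [2] forces x2=T; simplify:
  drop -2 from [-2, -5] -> [-5]
  satisfied 2 clause(s); 2 remain; assigned so far: [2, 4]
unit clause [-5] forces x5=F; simplify:
  drop 5 from [5, -1] -> [-1]
  satisfied 1 clause(s); 1 remain; assigned so far: [2, 4, 5]
unit clause [-1] forces x1=F; simplify:
  satisfied 1 clause(s); 0 remain; assigned so far: [1, 2, 4, 5]

Answer: 0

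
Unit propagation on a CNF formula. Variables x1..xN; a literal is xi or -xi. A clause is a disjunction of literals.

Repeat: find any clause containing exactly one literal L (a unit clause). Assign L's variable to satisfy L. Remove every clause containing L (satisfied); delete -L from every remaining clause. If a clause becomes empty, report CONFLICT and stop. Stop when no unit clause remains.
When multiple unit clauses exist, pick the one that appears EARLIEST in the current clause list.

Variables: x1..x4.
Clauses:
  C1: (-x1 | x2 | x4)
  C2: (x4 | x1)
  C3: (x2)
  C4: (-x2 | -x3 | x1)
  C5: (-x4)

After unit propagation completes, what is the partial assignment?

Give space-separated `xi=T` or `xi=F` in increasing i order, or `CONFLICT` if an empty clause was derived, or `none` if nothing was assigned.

Answer: x1=T x2=T x4=F

Derivation:
unit clause [2] forces x2=T; simplify:
  drop -2 from [-2, -3, 1] -> [-3, 1]
  satisfied 2 clause(s); 3 remain; assigned so far: [2]
unit clause [-4] forces x4=F; simplify:
  drop 4 from [4, 1] -> [1]
  satisfied 1 clause(s); 2 remain; assigned so far: [2, 4]
unit clause [1] forces x1=T; simplify:
  satisfied 2 clause(s); 0 remain; assigned so far: [1, 2, 4]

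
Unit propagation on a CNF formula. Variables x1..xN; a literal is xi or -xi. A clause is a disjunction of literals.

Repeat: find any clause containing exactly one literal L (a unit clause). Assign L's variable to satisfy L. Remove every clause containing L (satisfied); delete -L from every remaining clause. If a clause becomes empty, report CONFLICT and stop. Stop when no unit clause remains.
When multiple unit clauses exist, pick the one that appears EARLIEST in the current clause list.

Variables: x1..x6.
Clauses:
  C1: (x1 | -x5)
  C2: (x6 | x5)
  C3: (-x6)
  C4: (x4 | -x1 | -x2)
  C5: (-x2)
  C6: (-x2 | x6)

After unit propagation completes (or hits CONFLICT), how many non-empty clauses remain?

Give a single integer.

unit clause [-6] forces x6=F; simplify:
  drop 6 from [6, 5] -> [5]
  drop 6 from [-2, 6] -> [-2]
  satisfied 1 clause(s); 5 remain; assigned so far: [6]
unit clause [5] forces x5=T; simplify:
  drop -5 from [1, -5] -> [1]
  satisfied 1 clause(s); 4 remain; assigned so far: [5, 6]
unit clause [1] forces x1=T; simplify:
  drop -1 from [4, -1, -2] -> [4, -2]
  satisfied 1 clause(s); 3 remain; assigned so far: [1, 5, 6]
unit clause [-2] forces x2=F; simplify:
  satisfied 3 clause(s); 0 remain; assigned so far: [1, 2, 5, 6]

Answer: 0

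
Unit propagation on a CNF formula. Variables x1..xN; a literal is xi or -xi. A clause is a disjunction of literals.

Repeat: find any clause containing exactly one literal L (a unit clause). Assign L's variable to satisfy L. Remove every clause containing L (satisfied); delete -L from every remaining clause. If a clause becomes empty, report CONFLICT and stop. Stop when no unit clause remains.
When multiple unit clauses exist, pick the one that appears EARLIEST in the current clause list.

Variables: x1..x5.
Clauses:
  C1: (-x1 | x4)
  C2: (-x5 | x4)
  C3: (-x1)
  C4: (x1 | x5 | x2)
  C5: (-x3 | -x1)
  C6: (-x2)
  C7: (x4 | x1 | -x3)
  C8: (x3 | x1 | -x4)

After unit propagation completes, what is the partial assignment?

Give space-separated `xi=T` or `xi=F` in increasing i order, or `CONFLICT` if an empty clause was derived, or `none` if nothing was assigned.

Answer: x1=F x2=F x3=T x4=T x5=T

Derivation:
unit clause [-1] forces x1=F; simplify:
  drop 1 from [1, 5, 2] -> [5, 2]
  drop 1 from [4, 1, -3] -> [4, -3]
  drop 1 from [3, 1, -4] -> [3, -4]
  satisfied 3 clause(s); 5 remain; assigned so far: [1]
unit clause [-2] forces x2=F; simplify:
  drop 2 from [5, 2] -> [5]
  satisfied 1 clause(s); 4 remain; assigned so far: [1, 2]
unit clause [5] forces x5=T; simplify:
  drop -5 from [-5, 4] -> [4]
  satisfied 1 clause(s); 3 remain; assigned so far: [1, 2, 5]
unit clause [4] forces x4=T; simplify:
  drop -4 from [3, -4] -> [3]
  satisfied 2 clause(s); 1 remain; assigned so far: [1, 2, 4, 5]
unit clause [3] forces x3=T; simplify:
  satisfied 1 clause(s); 0 remain; assigned so far: [1, 2, 3, 4, 5]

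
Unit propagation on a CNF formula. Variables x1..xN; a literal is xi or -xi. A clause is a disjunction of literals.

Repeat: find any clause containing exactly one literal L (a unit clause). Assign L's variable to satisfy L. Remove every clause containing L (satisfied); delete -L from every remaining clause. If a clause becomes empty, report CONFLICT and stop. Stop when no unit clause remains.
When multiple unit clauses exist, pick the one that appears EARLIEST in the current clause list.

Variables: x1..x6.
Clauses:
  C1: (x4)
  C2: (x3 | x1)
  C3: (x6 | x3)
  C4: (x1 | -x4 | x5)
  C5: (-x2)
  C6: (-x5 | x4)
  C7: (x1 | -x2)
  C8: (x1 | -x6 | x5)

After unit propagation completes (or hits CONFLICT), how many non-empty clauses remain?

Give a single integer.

unit clause [4] forces x4=T; simplify:
  drop -4 from [1, -4, 5] -> [1, 5]
  satisfied 2 clause(s); 6 remain; assigned so far: [4]
unit clause [-2] forces x2=F; simplify:
  satisfied 2 clause(s); 4 remain; assigned so far: [2, 4]

Answer: 4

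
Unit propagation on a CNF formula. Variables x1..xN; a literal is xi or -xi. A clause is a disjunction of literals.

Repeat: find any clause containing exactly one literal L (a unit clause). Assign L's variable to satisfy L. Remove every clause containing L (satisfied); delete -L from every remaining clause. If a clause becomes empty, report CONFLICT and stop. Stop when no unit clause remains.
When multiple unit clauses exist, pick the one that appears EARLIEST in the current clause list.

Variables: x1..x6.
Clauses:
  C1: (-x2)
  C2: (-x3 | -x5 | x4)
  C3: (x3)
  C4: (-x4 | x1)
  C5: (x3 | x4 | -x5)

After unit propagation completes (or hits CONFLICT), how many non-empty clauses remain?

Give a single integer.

unit clause [-2] forces x2=F; simplify:
  satisfied 1 clause(s); 4 remain; assigned so far: [2]
unit clause [3] forces x3=T; simplify:
  drop -3 from [-3, -5, 4] -> [-5, 4]
  satisfied 2 clause(s); 2 remain; assigned so far: [2, 3]

Answer: 2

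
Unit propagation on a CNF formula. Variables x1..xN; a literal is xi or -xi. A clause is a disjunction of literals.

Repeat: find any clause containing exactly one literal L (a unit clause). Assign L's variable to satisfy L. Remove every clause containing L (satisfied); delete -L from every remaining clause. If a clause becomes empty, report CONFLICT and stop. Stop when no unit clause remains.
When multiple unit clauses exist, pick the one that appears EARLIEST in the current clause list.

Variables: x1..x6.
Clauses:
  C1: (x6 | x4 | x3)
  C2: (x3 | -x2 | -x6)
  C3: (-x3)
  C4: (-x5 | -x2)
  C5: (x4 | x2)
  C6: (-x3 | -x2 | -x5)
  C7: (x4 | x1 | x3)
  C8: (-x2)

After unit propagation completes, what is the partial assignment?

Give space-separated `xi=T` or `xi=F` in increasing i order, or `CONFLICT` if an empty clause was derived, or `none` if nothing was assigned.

unit clause [-3] forces x3=F; simplify:
  drop 3 from [6, 4, 3] -> [6, 4]
  drop 3 from [3, -2, -6] -> [-2, -6]
  drop 3 from [4, 1, 3] -> [4, 1]
  satisfied 2 clause(s); 6 remain; assigned so far: [3]
unit clause [-2] forces x2=F; simplify:
  drop 2 from [4, 2] -> [4]
  satisfied 3 clause(s); 3 remain; assigned so far: [2, 3]
unit clause [4] forces x4=T; simplify:
  satisfied 3 clause(s); 0 remain; assigned so far: [2, 3, 4]

Answer: x2=F x3=F x4=T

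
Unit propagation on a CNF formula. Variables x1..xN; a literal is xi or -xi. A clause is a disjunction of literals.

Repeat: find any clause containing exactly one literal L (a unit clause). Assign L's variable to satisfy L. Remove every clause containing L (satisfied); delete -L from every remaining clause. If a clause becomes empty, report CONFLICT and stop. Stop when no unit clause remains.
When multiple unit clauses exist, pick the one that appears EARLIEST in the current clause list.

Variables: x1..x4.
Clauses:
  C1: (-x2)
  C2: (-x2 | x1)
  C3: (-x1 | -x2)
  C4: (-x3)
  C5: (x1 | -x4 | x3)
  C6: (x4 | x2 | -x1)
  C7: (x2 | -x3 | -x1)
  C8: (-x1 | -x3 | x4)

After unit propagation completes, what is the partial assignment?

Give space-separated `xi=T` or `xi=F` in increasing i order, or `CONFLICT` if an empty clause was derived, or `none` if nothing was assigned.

Answer: x2=F x3=F

Derivation:
unit clause [-2] forces x2=F; simplify:
  drop 2 from [4, 2, -1] -> [4, -1]
  drop 2 from [2, -3, -1] -> [-3, -1]
  satisfied 3 clause(s); 5 remain; assigned so far: [2]
unit clause [-3] forces x3=F; simplify:
  drop 3 from [1, -4, 3] -> [1, -4]
  satisfied 3 clause(s); 2 remain; assigned so far: [2, 3]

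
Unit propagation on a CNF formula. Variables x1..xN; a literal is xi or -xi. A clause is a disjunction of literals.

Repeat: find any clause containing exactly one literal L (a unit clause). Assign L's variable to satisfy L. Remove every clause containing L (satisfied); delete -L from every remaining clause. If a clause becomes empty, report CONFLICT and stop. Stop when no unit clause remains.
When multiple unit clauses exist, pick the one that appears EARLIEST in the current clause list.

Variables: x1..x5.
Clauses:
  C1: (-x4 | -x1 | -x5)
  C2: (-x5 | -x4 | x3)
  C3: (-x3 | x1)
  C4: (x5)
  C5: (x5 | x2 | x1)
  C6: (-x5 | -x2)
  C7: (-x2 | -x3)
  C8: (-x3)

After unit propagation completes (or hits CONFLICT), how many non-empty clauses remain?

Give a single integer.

Answer: 0

Derivation:
unit clause [5] forces x5=T; simplify:
  drop -5 from [-4, -1, -5] -> [-4, -1]
  drop -5 from [-5, -4, 3] -> [-4, 3]
  drop -5 from [-5, -2] -> [-2]
  satisfied 2 clause(s); 6 remain; assigned so far: [5]
unit clause [-2] forces x2=F; simplify:
  satisfied 2 clause(s); 4 remain; assigned so far: [2, 5]
unit clause [-3] forces x3=F; simplify:
  drop 3 from [-4, 3] -> [-4]
  satisfied 2 clause(s); 2 remain; assigned so far: [2, 3, 5]
unit clause [-4] forces x4=F; simplify:
  satisfied 2 clause(s); 0 remain; assigned so far: [2, 3, 4, 5]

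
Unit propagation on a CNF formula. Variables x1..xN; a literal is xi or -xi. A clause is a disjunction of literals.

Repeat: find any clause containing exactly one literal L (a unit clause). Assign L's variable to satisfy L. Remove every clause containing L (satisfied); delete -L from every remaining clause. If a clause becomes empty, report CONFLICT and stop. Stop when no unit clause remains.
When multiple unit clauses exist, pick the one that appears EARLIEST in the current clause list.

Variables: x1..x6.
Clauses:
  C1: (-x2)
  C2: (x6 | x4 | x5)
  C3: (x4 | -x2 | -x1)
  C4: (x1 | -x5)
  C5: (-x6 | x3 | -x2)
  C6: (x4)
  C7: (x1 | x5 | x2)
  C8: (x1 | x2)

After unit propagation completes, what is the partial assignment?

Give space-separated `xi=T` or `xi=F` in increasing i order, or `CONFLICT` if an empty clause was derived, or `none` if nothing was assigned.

unit clause [-2] forces x2=F; simplify:
  drop 2 from [1, 5, 2] -> [1, 5]
  drop 2 from [1, 2] -> [1]
  satisfied 3 clause(s); 5 remain; assigned so far: [2]
unit clause [4] forces x4=T; simplify:
  satisfied 2 clause(s); 3 remain; assigned so far: [2, 4]
unit clause [1] forces x1=T; simplify:
  satisfied 3 clause(s); 0 remain; assigned so far: [1, 2, 4]

Answer: x1=T x2=F x4=T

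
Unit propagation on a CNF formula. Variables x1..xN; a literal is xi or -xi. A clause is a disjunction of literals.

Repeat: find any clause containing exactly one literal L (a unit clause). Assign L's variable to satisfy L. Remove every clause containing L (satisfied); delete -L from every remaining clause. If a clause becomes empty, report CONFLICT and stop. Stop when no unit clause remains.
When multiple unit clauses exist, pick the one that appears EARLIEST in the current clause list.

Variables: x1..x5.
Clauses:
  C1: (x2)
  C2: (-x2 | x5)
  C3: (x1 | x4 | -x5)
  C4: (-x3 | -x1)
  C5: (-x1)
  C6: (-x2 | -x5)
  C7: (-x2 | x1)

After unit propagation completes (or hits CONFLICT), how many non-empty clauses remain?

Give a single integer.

Answer: 4

Derivation:
unit clause [2] forces x2=T; simplify:
  drop -2 from [-2, 5] -> [5]
  drop -2 from [-2, -5] -> [-5]
  drop -2 from [-2, 1] -> [1]
  satisfied 1 clause(s); 6 remain; assigned so far: [2]
unit clause [5] forces x5=T; simplify:
  drop -5 from [1, 4, -5] -> [1, 4]
  drop -5 from [-5] -> [] (empty!)
  satisfied 1 clause(s); 5 remain; assigned so far: [2, 5]
CONFLICT (empty clause)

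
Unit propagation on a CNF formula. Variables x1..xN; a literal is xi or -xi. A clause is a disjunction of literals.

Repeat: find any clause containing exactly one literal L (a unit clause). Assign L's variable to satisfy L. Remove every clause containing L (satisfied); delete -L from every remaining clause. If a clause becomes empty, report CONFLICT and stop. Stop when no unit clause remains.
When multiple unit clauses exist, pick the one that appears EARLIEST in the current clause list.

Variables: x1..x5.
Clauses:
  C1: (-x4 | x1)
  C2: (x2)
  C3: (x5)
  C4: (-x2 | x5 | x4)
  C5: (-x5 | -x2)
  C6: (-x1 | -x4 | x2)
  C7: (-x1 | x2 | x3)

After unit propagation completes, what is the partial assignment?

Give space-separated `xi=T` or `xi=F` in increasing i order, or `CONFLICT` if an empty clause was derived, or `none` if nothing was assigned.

unit clause [2] forces x2=T; simplify:
  drop -2 from [-2, 5, 4] -> [5, 4]
  drop -2 from [-5, -2] -> [-5]
  satisfied 3 clause(s); 4 remain; assigned so far: [2]
unit clause [5] forces x5=T; simplify:
  drop -5 from [-5] -> [] (empty!)
  satisfied 2 clause(s); 2 remain; assigned so far: [2, 5]
CONFLICT (empty clause)

Answer: CONFLICT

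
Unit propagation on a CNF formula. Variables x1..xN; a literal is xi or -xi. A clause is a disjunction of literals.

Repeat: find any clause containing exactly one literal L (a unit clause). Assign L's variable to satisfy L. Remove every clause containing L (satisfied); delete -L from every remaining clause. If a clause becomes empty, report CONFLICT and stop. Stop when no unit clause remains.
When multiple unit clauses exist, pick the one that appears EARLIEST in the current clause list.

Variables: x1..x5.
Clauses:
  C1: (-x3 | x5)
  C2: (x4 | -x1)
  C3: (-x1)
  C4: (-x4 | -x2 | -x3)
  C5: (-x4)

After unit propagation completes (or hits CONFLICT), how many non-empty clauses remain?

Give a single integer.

unit clause [-1] forces x1=F; simplify:
  satisfied 2 clause(s); 3 remain; assigned so far: [1]
unit clause [-4] forces x4=F; simplify:
  satisfied 2 clause(s); 1 remain; assigned so far: [1, 4]

Answer: 1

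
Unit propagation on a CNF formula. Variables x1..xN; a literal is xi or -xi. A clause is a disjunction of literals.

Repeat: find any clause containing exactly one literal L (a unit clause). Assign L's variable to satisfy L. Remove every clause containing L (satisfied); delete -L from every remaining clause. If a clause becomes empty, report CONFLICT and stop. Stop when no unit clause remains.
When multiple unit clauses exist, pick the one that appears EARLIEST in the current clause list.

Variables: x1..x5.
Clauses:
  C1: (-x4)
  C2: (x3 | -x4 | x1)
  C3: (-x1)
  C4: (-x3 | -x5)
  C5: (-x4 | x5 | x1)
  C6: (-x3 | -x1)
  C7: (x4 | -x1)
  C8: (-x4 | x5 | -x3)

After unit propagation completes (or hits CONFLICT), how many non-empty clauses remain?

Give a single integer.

Answer: 1

Derivation:
unit clause [-4] forces x4=F; simplify:
  drop 4 from [4, -1] -> [-1]
  satisfied 4 clause(s); 4 remain; assigned so far: [4]
unit clause [-1] forces x1=F; simplify:
  satisfied 3 clause(s); 1 remain; assigned so far: [1, 4]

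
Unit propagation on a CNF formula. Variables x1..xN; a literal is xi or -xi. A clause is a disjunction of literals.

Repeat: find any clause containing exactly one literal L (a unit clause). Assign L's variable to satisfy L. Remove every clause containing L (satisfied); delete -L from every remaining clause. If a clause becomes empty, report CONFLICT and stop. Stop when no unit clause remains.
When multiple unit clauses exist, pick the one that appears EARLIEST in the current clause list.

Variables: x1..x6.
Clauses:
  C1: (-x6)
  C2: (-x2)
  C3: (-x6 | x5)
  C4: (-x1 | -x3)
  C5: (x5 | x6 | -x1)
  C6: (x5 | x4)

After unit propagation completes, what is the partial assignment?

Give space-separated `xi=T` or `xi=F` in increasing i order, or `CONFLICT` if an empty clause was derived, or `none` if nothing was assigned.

unit clause [-6] forces x6=F; simplify:
  drop 6 from [5, 6, -1] -> [5, -1]
  satisfied 2 clause(s); 4 remain; assigned so far: [6]
unit clause [-2] forces x2=F; simplify:
  satisfied 1 clause(s); 3 remain; assigned so far: [2, 6]

Answer: x2=F x6=F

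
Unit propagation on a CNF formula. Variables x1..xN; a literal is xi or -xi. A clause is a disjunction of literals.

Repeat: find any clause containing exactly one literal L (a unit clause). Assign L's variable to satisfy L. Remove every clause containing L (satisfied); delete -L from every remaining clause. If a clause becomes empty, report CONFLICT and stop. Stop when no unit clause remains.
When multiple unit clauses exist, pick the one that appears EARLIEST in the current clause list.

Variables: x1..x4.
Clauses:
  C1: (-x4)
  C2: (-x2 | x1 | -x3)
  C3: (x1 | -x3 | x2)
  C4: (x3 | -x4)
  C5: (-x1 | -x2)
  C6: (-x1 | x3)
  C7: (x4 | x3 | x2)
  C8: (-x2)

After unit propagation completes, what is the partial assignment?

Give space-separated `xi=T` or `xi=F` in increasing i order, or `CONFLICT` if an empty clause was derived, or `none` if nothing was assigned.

unit clause [-4] forces x4=F; simplify:
  drop 4 from [4, 3, 2] -> [3, 2]
  satisfied 2 clause(s); 6 remain; assigned so far: [4]
unit clause [-2] forces x2=F; simplify:
  drop 2 from [1, -3, 2] -> [1, -3]
  drop 2 from [3, 2] -> [3]
  satisfied 3 clause(s); 3 remain; assigned so far: [2, 4]
unit clause [3] forces x3=T; simplify:
  drop -3 from [1, -3] -> [1]
  satisfied 2 clause(s); 1 remain; assigned so far: [2, 3, 4]
unit clause [1] forces x1=T; simplify:
  satisfied 1 clause(s); 0 remain; assigned so far: [1, 2, 3, 4]

Answer: x1=T x2=F x3=T x4=F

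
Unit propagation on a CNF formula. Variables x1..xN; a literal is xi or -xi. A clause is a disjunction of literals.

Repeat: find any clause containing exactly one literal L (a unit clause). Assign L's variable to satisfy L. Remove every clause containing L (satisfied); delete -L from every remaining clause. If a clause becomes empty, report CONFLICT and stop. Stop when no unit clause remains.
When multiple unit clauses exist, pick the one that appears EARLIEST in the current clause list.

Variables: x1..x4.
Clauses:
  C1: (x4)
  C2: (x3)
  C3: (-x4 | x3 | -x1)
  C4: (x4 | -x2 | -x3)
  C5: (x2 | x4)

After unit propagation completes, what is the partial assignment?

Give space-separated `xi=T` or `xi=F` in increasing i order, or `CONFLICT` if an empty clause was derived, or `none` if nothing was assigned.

Answer: x3=T x4=T

Derivation:
unit clause [4] forces x4=T; simplify:
  drop -4 from [-4, 3, -1] -> [3, -1]
  satisfied 3 clause(s); 2 remain; assigned so far: [4]
unit clause [3] forces x3=T; simplify:
  satisfied 2 clause(s); 0 remain; assigned so far: [3, 4]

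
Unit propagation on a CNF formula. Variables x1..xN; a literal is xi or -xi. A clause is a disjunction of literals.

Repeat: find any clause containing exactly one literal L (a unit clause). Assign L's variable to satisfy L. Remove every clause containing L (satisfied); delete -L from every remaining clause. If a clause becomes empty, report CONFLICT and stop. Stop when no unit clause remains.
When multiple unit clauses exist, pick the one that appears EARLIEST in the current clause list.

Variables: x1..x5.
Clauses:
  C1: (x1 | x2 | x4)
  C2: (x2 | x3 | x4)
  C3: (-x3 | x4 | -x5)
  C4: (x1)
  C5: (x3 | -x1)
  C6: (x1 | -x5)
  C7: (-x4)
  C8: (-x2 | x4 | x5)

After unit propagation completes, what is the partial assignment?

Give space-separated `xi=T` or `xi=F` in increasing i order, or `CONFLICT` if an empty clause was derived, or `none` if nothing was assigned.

unit clause [1] forces x1=T; simplify:
  drop -1 from [3, -1] -> [3]
  satisfied 3 clause(s); 5 remain; assigned so far: [1]
unit clause [3] forces x3=T; simplify:
  drop -3 from [-3, 4, -5] -> [4, -5]
  satisfied 2 clause(s); 3 remain; assigned so far: [1, 3]
unit clause [-4] forces x4=F; simplify:
  drop 4 from [4, -5] -> [-5]
  drop 4 from [-2, 4, 5] -> [-2, 5]
  satisfied 1 clause(s); 2 remain; assigned so far: [1, 3, 4]
unit clause [-5] forces x5=F; simplify:
  drop 5 from [-2, 5] -> [-2]
  satisfied 1 clause(s); 1 remain; assigned so far: [1, 3, 4, 5]
unit clause [-2] forces x2=F; simplify:
  satisfied 1 clause(s); 0 remain; assigned so far: [1, 2, 3, 4, 5]

Answer: x1=T x2=F x3=T x4=F x5=F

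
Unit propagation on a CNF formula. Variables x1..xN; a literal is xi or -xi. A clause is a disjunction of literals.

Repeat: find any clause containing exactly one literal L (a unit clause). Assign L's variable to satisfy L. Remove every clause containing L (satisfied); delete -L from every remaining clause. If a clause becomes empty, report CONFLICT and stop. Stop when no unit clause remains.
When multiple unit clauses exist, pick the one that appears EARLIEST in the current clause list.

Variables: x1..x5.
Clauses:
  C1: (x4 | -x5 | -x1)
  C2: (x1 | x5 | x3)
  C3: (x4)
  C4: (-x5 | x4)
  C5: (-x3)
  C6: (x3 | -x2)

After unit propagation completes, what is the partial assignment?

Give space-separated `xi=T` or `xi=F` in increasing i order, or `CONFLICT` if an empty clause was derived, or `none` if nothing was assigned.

unit clause [4] forces x4=T; simplify:
  satisfied 3 clause(s); 3 remain; assigned so far: [4]
unit clause [-3] forces x3=F; simplify:
  drop 3 from [1, 5, 3] -> [1, 5]
  drop 3 from [3, -2] -> [-2]
  satisfied 1 clause(s); 2 remain; assigned so far: [3, 4]
unit clause [-2] forces x2=F; simplify:
  satisfied 1 clause(s); 1 remain; assigned so far: [2, 3, 4]

Answer: x2=F x3=F x4=T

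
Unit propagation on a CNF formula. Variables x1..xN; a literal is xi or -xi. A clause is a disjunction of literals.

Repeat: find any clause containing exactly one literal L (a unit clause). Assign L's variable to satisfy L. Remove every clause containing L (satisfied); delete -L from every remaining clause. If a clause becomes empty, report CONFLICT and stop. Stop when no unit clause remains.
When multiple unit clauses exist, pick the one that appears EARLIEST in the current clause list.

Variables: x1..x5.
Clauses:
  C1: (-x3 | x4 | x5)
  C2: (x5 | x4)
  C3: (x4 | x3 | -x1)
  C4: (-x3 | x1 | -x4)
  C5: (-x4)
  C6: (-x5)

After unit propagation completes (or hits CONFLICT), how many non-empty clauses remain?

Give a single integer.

Answer: 1

Derivation:
unit clause [-4] forces x4=F; simplify:
  drop 4 from [-3, 4, 5] -> [-3, 5]
  drop 4 from [5, 4] -> [5]
  drop 4 from [4, 3, -1] -> [3, -1]
  satisfied 2 clause(s); 4 remain; assigned so far: [4]
unit clause [5] forces x5=T; simplify:
  drop -5 from [-5] -> [] (empty!)
  satisfied 2 clause(s); 2 remain; assigned so far: [4, 5]
CONFLICT (empty clause)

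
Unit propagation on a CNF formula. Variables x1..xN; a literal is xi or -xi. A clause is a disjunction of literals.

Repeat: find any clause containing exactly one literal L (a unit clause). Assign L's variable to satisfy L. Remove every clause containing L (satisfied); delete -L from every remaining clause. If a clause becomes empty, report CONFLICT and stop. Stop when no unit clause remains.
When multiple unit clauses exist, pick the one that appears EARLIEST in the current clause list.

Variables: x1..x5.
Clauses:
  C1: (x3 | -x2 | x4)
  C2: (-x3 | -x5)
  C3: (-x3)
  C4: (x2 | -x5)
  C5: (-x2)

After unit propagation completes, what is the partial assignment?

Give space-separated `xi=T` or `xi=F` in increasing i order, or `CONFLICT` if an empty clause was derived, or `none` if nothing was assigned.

unit clause [-3] forces x3=F; simplify:
  drop 3 from [3, -2, 4] -> [-2, 4]
  satisfied 2 clause(s); 3 remain; assigned so far: [3]
unit clause [-2] forces x2=F; simplify:
  drop 2 from [2, -5] -> [-5]
  satisfied 2 clause(s); 1 remain; assigned so far: [2, 3]
unit clause [-5] forces x5=F; simplify:
  satisfied 1 clause(s); 0 remain; assigned so far: [2, 3, 5]

Answer: x2=F x3=F x5=F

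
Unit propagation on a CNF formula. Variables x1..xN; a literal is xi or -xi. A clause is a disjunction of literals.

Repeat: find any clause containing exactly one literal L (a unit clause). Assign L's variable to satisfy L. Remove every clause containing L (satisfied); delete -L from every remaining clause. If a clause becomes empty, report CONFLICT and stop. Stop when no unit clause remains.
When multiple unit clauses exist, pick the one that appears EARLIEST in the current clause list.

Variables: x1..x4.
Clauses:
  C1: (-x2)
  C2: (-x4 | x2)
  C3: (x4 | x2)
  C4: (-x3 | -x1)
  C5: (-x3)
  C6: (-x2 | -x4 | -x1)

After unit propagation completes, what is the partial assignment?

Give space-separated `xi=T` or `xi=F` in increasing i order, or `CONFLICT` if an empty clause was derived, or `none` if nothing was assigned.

unit clause [-2] forces x2=F; simplify:
  drop 2 from [-4, 2] -> [-4]
  drop 2 from [4, 2] -> [4]
  satisfied 2 clause(s); 4 remain; assigned so far: [2]
unit clause [-4] forces x4=F; simplify:
  drop 4 from [4] -> [] (empty!)
  satisfied 1 clause(s); 3 remain; assigned so far: [2, 4]
CONFLICT (empty clause)

Answer: CONFLICT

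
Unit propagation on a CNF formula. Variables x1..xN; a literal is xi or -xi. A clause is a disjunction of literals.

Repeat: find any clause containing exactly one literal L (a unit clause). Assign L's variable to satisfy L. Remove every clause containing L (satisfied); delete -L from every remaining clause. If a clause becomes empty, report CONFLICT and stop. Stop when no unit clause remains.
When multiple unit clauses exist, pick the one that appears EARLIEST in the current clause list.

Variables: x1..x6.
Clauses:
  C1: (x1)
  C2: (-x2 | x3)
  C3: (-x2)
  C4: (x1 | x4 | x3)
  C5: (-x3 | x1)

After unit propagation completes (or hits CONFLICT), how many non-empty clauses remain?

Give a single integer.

unit clause [1] forces x1=T; simplify:
  satisfied 3 clause(s); 2 remain; assigned so far: [1]
unit clause [-2] forces x2=F; simplify:
  satisfied 2 clause(s); 0 remain; assigned so far: [1, 2]

Answer: 0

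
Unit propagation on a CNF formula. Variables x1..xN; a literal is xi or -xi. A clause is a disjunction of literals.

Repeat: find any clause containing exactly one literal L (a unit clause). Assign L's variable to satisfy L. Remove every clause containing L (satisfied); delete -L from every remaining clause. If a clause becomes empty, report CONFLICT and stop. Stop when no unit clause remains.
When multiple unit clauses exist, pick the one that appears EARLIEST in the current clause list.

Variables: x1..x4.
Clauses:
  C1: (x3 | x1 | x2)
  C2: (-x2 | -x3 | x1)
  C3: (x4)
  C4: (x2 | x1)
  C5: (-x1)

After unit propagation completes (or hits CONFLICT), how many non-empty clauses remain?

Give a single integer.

Answer: 0

Derivation:
unit clause [4] forces x4=T; simplify:
  satisfied 1 clause(s); 4 remain; assigned so far: [4]
unit clause [-1] forces x1=F; simplify:
  drop 1 from [3, 1, 2] -> [3, 2]
  drop 1 from [-2, -3, 1] -> [-2, -3]
  drop 1 from [2, 1] -> [2]
  satisfied 1 clause(s); 3 remain; assigned so far: [1, 4]
unit clause [2] forces x2=T; simplify:
  drop -2 from [-2, -3] -> [-3]
  satisfied 2 clause(s); 1 remain; assigned so far: [1, 2, 4]
unit clause [-3] forces x3=F; simplify:
  satisfied 1 clause(s); 0 remain; assigned so far: [1, 2, 3, 4]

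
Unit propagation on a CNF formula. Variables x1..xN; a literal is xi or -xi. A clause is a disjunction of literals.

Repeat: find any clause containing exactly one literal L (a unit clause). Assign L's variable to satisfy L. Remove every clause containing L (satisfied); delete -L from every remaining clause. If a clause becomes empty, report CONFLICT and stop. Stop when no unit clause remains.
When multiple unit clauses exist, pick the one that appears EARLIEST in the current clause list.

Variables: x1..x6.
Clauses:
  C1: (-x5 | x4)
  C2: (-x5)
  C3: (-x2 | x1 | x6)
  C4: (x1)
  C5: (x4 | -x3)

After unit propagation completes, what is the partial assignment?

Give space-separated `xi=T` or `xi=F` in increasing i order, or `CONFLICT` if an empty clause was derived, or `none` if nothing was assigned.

unit clause [-5] forces x5=F; simplify:
  satisfied 2 clause(s); 3 remain; assigned so far: [5]
unit clause [1] forces x1=T; simplify:
  satisfied 2 clause(s); 1 remain; assigned so far: [1, 5]

Answer: x1=T x5=F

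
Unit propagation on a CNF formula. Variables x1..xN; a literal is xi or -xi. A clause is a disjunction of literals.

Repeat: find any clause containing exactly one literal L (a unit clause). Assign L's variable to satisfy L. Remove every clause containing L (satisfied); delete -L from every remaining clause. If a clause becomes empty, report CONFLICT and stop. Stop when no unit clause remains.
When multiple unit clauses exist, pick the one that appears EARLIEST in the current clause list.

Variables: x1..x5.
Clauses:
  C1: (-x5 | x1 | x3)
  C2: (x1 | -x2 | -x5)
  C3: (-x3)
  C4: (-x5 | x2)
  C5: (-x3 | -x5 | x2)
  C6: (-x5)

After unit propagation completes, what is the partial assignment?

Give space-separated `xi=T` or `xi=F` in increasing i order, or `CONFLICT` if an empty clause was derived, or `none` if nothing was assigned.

Answer: x3=F x5=F

Derivation:
unit clause [-3] forces x3=F; simplify:
  drop 3 from [-5, 1, 3] -> [-5, 1]
  satisfied 2 clause(s); 4 remain; assigned so far: [3]
unit clause [-5] forces x5=F; simplify:
  satisfied 4 clause(s); 0 remain; assigned so far: [3, 5]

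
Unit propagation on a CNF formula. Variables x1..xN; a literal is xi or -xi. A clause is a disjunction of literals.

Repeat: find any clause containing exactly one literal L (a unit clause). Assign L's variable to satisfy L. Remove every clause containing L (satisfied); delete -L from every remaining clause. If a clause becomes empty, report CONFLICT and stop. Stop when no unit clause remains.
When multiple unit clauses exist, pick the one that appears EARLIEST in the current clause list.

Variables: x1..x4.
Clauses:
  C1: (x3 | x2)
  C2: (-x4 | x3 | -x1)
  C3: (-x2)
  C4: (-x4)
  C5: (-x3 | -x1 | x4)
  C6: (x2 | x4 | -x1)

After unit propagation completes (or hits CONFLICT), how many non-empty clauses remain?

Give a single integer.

Answer: 0

Derivation:
unit clause [-2] forces x2=F; simplify:
  drop 2 from [3, 2] -> [3]
  drop 2 from [2, 4, -1] -> [4, -1]
  satisfied 1 clause(s); 5 remain; assigned so far: [2]
unit clause [3] forces x3=T; simplify:
  drop -3 from [-3, -1, 4] -> [-1, 4]
  satisfied 2 clause(s); 3 remain; assigned so far: [2, 3]
unit clause [-4] forces x4=F; simplify:
  drop 4 from [-1, 4] -> [-1]
  drop 4 from [4, -1] -> [-1]
  satisfied 1 clause(s); 2 remain; assigned so far: [2, 3, 4]
unit clause [-1] forces x1=F; simplify:
  satisfied 2 clause(s); 0 remain; assigned so far: [1, 2, 3, 4]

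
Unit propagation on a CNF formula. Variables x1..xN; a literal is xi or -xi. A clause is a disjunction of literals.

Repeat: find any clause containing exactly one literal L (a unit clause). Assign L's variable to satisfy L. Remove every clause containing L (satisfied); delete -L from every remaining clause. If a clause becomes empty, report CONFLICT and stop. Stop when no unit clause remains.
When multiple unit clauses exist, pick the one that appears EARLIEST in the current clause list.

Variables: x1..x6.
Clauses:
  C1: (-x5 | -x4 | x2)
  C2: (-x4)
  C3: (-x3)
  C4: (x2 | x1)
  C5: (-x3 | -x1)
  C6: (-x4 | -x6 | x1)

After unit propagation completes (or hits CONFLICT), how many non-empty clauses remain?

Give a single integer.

unit clause [-4] forces x4=F; simplify:
  satisfied 3 clause(s); 3 remain; assigned so far: [4]
unit clause [-3] forces x3=F; simplify:
  satisfied 2 clause(s); 1 remain; assigned so far: [3, 4]

Answer: 1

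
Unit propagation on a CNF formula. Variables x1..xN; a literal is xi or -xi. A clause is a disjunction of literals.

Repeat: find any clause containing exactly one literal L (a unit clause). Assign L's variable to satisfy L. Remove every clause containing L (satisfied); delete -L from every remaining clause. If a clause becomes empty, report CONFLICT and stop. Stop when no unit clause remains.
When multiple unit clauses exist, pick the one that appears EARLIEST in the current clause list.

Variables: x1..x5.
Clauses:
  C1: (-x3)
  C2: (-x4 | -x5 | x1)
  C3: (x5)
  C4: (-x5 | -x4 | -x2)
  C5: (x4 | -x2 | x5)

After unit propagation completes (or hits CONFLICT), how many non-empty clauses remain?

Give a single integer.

unit clause [-3] forces x3=F; simplify:
  satisfied 1 clause(s); 4 remain; assigned so far: [3]
unit clause [5] forces x5=T; simplify:
  drop -5 from [-4, -5, 1] -> [-4, 1]
  drop -5 from [-5, -4, -2] -> [-4, -2]
  satisfied 2 clause(s); 2 remain; assigned so far: [3, 5]

Answer: 2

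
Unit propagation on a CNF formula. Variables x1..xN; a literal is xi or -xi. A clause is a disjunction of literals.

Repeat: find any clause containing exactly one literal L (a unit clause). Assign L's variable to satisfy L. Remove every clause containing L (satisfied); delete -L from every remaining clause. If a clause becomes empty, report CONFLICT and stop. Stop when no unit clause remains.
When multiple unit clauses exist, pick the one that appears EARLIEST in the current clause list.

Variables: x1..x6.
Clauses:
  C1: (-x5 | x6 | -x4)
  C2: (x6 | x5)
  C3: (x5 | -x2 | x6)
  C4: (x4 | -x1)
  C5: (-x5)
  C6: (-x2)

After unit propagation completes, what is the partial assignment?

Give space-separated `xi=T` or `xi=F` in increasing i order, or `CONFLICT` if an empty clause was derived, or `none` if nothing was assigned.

Answer: x2=F x5=F x6=T

Derivation:
unit clause [-5] forces x5=F; simplify:
  drop 5 from [6, 5] -> [6]
  drop 5 from [5, -2, 6] -> [-2, 6]
  satisfied 2 clause(s); 4 remain; assigned so far: [5]
unit clause [6] forces x6=T; simplify:
  satisfied 2 clause(s); 2 remain; assigned so far: [5, 6]
unit clause [-2] forces x2=F; simplify:
  satisfied 1 clause(s); 1 remain; assigned so far: [2, 5, 6]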